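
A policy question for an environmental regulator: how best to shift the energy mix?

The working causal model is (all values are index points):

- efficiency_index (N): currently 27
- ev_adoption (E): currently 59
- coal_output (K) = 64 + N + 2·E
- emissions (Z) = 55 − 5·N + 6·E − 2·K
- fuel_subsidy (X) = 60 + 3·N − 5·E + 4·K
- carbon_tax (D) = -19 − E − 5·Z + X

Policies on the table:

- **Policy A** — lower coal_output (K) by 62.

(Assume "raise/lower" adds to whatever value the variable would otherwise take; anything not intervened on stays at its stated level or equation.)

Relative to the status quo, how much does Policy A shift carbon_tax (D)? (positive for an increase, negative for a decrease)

Baseline:
  N = 27
  E = 59
  K = 64 + 27 + 2·59 = 209
  Z = 55 − 5·27 + 6·59 − 2·209 = -144
  X = 60 + 3·27 − 5·59 + 4·209 = 682
  D = -19 − 59 − 5·(-144) + 682 = 1324
Policy A (K − 62):
  N = 27
  E = 59
  K = 64 + 27 + 2·59 (−62 from intervention) = 147
  Z = 55 − 5·27 + 6·59 − 2·147 = -20
  X = 60 + 3·27 − 5·59 + 4·147 = 434
  D = -19 − 59 − 5·(-20) + 434 = 456
Change in D: 456 − 1324 = -868

-868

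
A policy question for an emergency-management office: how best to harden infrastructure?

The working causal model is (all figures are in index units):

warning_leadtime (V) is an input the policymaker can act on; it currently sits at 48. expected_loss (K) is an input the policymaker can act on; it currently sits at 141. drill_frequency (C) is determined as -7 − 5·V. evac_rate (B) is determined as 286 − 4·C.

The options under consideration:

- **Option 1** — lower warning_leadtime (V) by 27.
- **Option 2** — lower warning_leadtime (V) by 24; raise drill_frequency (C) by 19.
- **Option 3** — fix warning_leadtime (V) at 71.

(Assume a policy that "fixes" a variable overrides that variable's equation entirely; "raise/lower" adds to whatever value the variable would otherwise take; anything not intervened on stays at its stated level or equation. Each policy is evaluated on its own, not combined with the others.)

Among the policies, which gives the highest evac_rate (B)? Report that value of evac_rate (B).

Option 1 (V − 27):
  V = 48 − 27 = 21
  C = -7 − 5·21 = -112
  B = 286 − 4·(-112) = 734
Option 2 (V − 24, C + 19):
  V = 48 − 24 = 24
  C = -7 − 5·24 (+19 from intervention) = -108
  B = 286 − 4·(-108) = 718
Option 3 (V := 71):
  V = 71
  C = -7 − 5·71 = -362
  B = 286 − 4·(-362) = 1734
Comparing — Option 1: B=734, Option 2: B=718, Option 3: B=1734. Highest is 1734 (Option 3).

1734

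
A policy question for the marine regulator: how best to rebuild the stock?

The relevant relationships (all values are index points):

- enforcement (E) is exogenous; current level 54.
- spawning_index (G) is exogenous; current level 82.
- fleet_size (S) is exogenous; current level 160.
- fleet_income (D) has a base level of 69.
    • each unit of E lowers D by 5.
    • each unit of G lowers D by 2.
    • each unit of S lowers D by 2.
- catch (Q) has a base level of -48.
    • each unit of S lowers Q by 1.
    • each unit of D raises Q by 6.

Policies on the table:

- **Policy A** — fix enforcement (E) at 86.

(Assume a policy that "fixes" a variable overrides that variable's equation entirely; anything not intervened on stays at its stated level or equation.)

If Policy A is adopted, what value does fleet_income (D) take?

Policy A (E := 86):
  E = 86
  G = 82
  S = 160
  D = 69 − 5·86 − 2·82 − 2·160 = -845

-845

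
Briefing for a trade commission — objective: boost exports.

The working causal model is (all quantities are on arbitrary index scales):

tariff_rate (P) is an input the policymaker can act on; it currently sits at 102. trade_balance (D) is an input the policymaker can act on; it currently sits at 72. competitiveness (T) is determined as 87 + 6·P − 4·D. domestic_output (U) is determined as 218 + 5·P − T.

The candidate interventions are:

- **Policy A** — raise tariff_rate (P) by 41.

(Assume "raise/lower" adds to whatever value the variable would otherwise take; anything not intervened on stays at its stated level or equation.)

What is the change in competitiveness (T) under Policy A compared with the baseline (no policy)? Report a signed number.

246

Baseline:
  P = 102
  D = 72
  T = 87 + 6·102 − 4·72 = 411
Policy A (P + 41):
  P = 102 + 41 = 143
  D = 72
  T = 87 + 6·143 − 4·72 = 657
Change in T: 657 − 411 = 246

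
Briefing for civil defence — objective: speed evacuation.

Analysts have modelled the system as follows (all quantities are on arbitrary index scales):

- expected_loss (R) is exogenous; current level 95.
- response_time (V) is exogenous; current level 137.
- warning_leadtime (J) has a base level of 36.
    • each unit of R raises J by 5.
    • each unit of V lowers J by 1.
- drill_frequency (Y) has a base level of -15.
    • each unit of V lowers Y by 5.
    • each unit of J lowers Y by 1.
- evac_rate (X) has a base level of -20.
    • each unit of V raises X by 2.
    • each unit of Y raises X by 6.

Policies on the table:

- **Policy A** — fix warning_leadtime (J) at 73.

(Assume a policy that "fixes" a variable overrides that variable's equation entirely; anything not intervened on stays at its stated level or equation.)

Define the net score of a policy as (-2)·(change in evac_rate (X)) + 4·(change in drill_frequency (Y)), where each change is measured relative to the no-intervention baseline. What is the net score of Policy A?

-2408

Baseline:
  R = 95
  V = 137
  J = 36 + 5·95 − 137 = 374
  Y = -15 − 5·137 − 374 = -1074
  X = -20 + 2·137 + 6·(-1074) = -6190
Policy A (J := 73):
  R = 95
  V = 137
  J = 73
  Y = -15 − 5·137 − 73 = -773
  X = -20 + 2·137 + 6·(-773) = -4384
ΔX = -4384 − (-6190) = 1806; ΔY = -773 − (-1074) = 301
Score = (-2)·1806 + 4·301 = -2408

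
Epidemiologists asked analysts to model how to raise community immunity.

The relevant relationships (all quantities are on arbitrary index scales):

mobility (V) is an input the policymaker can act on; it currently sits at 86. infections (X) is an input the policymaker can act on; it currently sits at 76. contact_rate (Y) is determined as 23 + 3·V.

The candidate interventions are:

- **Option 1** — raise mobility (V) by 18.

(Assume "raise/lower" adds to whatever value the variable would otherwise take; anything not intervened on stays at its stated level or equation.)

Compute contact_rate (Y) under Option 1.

335

Option 1 (V + 18):
  V = 86 + 18 = 104
  Y = 23 + 3·104 = 335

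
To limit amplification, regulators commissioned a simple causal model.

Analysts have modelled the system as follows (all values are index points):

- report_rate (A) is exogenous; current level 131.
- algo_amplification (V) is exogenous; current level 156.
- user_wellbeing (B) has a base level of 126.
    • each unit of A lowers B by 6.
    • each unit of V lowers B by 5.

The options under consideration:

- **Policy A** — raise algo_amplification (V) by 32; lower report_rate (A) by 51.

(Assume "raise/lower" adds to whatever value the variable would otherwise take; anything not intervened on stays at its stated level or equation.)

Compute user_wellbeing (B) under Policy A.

-1294

Policy A (V + 32, A − 51):
  A = 131 − 51 = 80
  V = 156 + 32 = 188
  B = 126 − 6·80 − 5·188 = -1294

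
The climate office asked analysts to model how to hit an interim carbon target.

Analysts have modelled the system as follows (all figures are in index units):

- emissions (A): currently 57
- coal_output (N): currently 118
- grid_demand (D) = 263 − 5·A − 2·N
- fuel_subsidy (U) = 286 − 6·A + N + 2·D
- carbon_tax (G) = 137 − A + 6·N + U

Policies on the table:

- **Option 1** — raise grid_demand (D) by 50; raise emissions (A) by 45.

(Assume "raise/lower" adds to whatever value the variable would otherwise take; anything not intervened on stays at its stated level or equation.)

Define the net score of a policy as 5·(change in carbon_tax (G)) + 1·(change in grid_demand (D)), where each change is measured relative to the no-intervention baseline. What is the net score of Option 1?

-3500

Baseline:
  A = 57
  N = 118
  D = 263 − 5·57 − 2·118 = -258
  U = 286 − 6·57 + 118 + 2·(-258) = -454
  G = 137 − 57 + 6·118 + (-454) = 334
Option 1 (D + 50, A + 45):
  A = 57 + 45 = 102
  N = 118
  D = 263 − 5·102 − 2·118 (+50 from intervention) = -433
  U = 286 − 6·102 + 118 + 2·(-433) = -1074
  G = 137 − 102 + 6·118 + (-1074) = -331
ΔG = -331 − 334 = -665; ΔD = -433 − (-258) = -175
Score = 5·(-665) + 1·(-175) = -3500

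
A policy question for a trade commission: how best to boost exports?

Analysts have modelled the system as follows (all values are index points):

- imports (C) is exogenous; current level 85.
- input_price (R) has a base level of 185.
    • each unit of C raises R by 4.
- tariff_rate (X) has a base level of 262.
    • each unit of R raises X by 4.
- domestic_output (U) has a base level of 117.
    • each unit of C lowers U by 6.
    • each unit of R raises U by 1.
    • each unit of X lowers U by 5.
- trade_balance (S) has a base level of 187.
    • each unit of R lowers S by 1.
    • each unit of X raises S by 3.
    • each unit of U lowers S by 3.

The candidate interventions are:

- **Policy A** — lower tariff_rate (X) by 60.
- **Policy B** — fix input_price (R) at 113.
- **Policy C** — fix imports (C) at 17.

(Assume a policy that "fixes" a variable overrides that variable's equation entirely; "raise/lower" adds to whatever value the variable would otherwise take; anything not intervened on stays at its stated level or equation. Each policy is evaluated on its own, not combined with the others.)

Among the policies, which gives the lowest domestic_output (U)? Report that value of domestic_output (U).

-11378

Policy A (X − 60):
  C = 85
  R = 185 + 4·85 = 525
  X = 262 + 4·525 (−60 from intervention) = 2302
  U = 117 − 6·85 + 525 − 5·2302 = -11378
Policy B (R := 113):
  C = 85
  R = 113
  X = 262 + 4·113 = 714
  U = 117 − 6·85 + 113 − 5·714 = -3850
Policy C (C := 17):
  C = 17
  R = 185 + 4·17 = 253
  X = 262 + 4·253 = 1274
  U = 117 − 6·17 + 253 − 5·1274 = -6102
Comparing — Policy A: U=-11378, Policy B: U=-3850, Policy C: U=-6102. Lowest is -11378 (Policy A).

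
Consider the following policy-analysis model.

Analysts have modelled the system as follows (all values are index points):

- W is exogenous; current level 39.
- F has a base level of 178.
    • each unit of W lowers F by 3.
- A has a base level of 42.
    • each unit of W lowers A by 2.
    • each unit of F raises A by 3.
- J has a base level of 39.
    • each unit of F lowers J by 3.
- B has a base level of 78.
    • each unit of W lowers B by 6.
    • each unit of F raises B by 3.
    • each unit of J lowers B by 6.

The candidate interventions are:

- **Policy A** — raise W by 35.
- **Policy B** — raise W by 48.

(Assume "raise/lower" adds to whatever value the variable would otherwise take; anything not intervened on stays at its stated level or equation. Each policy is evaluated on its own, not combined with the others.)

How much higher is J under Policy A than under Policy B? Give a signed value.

-117

Policy A (W + 35):
  W = 39 + 35 = 74
  F = 178 − 3·74 = -44
  J = 39 − 3·(-44) = 171
Policy B (W + 48):
  W = 39 + 48 = 87
  F = 178 − 3·87 = -83
  J = 39 − 3·(-83) = 288
J: 171 − 288 = -117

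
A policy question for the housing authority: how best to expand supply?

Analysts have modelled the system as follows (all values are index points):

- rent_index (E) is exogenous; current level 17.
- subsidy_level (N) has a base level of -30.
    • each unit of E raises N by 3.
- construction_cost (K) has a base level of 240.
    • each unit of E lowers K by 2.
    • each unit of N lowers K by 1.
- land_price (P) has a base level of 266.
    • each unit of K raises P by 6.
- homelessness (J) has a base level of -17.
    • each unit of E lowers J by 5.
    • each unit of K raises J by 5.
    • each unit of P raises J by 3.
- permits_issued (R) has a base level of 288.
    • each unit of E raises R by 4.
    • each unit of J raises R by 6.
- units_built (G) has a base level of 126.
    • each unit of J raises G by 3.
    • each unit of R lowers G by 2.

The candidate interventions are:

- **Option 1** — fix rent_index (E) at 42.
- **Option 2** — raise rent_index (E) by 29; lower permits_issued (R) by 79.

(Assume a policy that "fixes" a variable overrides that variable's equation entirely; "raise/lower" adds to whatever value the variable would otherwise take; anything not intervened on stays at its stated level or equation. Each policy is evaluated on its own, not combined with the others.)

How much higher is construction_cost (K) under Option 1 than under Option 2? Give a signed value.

20

Option 1 (E := 42):
  E = 42
  N = -30 + 3·42 = 96
  K = 240 − 2·42 − 96 = 60
Option 2 (E + 29, R − 79):
  E = 17 + 29 = 46
  N = -30 + 3·46 = 108
  K = 240 − 2·46 − 108 = 40
K: 60 − 40 = 20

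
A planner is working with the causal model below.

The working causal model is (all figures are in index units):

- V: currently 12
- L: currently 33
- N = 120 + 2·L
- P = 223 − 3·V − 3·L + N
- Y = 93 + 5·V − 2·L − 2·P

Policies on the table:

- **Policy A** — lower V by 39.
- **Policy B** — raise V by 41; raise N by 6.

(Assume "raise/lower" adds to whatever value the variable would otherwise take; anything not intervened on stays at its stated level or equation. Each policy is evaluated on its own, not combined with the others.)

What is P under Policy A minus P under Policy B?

Policy A (V − 39):
  V = 12 − 39 = -27
  L = 33
  N = 120 + 2·33 = 186
  P = 223 − 3·(-27) − 3·33 + 186 = 391
Policy B (V + 41, N + 6):
  V = 12 + 41 = 53
  L = 33
  N = 120 + 2·33 (+6 from intervention) = 192
  P = 223 − 3·53 − 3·33 + 192 = 157
P: 391 − 157 = 234

234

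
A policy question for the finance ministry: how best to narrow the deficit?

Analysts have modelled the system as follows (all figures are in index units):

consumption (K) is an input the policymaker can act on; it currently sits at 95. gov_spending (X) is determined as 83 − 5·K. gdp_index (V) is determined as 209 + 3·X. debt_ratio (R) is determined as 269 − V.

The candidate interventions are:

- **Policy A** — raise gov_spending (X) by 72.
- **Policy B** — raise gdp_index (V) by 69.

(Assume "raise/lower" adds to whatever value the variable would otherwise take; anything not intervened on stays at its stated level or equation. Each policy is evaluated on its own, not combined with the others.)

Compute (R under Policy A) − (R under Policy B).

Policy A (X + 72):
  K = 95
  X = 83 − 5·95 (+72 from intervention) = -320
  V = 209 + 3·(-320) = -751
  R = 269 − (-751) = 1020
Policy B (V + 69):
  K = 95
  X = 83 − 5·95 = -392
  V = 209 + 3·(-392) (+69 from intervention) = -898
  R = 269 − (-898) = 1167
R: 1020 − 1167 = -147

-147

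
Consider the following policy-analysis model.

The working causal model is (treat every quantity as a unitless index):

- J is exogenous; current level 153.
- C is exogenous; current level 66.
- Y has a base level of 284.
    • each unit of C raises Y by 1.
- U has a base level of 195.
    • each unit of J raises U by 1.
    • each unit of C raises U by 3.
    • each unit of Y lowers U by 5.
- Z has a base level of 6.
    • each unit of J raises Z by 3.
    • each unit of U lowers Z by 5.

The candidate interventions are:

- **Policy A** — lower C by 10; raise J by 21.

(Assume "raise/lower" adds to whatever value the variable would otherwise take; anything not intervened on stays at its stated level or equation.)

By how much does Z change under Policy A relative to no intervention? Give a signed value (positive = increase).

-142

Baseline:
  J = 153
  C = 66
  Y = 284 + 66 = 350
  U = 195 + 153 + 3·66 − 5·350 = -1204
  Z = 6 + 3·153 − 5·(-1204) = 6485
Policy A (C − 10, J + 21):
  J = 153 + 21 = 174
  C = 66 − 10 = 56
  Y = 284 + 56 = 340
  U = 195 + 174 + 3·56 − 5·340 = -1163
  Z = 6 + 3·174 − 5·(-1163) = 6343
Change in Z: 6343 − 6485 = -142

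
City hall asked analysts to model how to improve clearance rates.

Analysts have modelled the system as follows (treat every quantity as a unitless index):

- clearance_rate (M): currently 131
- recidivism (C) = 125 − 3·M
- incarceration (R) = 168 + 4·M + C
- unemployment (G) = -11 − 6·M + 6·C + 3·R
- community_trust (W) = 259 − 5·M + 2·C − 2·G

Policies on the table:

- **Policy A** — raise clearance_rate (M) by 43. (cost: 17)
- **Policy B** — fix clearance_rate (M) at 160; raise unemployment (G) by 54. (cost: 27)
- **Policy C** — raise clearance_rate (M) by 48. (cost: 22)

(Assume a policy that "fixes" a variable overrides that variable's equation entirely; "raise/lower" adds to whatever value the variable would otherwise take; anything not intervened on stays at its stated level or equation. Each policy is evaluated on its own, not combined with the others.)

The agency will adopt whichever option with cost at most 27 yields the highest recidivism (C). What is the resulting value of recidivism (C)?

Policy A (M + 43):
  M = 131 + 43 = 174
  C = 125 − 3·174 = -397
Policy B (M := 160, G + 54):
  M = 160
  C = 125 − 3·160 = -355
Policy C (M + 48):
  M = 131 + 48 = 179
  C = 125 − 3·179 = -412
Comparing — Policy A: C=-397, Policy B: C=-355, Policy C: C=-412. Highest is -355 (Policy B).

-355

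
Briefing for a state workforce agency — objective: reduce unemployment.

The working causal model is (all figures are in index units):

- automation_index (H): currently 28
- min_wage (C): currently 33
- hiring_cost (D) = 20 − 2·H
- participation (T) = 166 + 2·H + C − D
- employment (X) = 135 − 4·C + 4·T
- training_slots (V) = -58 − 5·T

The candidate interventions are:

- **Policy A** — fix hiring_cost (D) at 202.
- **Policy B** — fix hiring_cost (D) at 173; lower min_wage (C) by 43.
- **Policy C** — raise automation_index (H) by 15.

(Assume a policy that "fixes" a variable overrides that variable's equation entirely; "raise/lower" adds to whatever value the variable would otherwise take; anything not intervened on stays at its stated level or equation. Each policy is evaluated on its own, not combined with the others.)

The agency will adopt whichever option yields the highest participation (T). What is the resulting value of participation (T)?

Policy A (D := 202):
  H = 28
  C = 33
  D = 202
  T = 166 + 2·28 + 33 − 202 = 53
Policy B (D := 173, C − 43):
  H = 28
  C = 33 − 43 = -10
  D = 173
  T = 166 + 2·28 + (-10) − 173 = 39
Policy C (H + 15):
  H = 28 + 15 = 43
  C = 33
  D = 20 − 2·43 = -66
  T = 166 + 2·43 + 33 − (-66) = 351
Comparing — Policy A: T=53, Policy B: T=39, Policy C: T=351. Highest is 351 (Policy C).

351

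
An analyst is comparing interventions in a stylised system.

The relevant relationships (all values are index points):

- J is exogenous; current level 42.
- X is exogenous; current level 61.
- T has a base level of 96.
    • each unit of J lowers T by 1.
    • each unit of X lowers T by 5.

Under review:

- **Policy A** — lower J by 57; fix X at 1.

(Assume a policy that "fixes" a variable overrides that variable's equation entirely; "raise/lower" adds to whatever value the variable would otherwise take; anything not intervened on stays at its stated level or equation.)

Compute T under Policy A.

106

Policy A (J − 57, X := 1):
  J = 42 − 57 = -15
  X = 1
  T = 96 − (-15) − 5·1 = 106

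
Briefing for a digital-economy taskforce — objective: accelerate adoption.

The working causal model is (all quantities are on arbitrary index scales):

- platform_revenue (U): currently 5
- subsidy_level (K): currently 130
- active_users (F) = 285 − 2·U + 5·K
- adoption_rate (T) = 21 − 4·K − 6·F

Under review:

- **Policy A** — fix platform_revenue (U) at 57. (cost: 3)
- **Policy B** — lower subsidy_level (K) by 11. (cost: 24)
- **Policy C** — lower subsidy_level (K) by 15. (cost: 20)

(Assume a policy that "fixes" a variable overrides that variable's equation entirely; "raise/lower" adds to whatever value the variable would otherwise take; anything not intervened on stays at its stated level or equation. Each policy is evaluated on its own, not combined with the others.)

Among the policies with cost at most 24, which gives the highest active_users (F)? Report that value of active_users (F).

870

Policy A (U := 57):
  U = 57
  K = 130
  F = 285 − 2·57 + 5·130 = 821
Policy B (K − 11):
  U = 5
  K = 130 − 11 = 119
  F = 285 − 2·5 + 5·119 = 870
Policy C (K − 15):
  U = 5
  K = 130 − 15 = 115
  F = 285 − 2·5 + 5·115 = 850
Comparing — Policy A: F=821, Policy B: F=870, Policy C: F=850. Highest is 870 (Policy B).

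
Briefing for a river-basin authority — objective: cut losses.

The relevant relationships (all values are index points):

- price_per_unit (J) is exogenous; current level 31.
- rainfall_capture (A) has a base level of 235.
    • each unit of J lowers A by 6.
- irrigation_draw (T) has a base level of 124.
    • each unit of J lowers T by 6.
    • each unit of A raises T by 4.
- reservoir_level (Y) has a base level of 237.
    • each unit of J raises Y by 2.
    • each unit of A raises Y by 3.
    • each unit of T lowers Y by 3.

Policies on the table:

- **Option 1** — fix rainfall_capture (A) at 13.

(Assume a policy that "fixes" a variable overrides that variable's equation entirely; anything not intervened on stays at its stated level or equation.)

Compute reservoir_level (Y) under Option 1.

Option 1 (A := 13):
  J = 31
  A = 13
  T = 124 − 6·31 + 4·13 = -10
  Y = 237 + 2·31 + 3·13 − 3·(-10) = 368

368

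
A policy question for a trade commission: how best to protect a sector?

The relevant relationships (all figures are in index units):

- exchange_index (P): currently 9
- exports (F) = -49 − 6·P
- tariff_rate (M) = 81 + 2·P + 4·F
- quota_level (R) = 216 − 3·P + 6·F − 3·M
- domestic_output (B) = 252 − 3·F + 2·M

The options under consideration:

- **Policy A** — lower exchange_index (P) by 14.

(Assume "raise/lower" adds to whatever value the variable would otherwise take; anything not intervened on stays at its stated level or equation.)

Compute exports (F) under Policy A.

Policy A (P − 14):
  P = 9 − 14 = -5
  F = -49 − 6·(-5) = -19

-19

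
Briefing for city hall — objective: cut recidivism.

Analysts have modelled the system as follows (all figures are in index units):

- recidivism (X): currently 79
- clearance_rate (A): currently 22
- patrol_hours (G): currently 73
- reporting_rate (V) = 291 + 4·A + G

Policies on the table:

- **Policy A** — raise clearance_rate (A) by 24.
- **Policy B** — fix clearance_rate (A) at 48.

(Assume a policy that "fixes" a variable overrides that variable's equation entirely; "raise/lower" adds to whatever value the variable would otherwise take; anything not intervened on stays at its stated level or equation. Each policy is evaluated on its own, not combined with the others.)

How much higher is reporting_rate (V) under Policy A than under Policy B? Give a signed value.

Policy A (A + 24):
  A = 22 + 24 = 46
  G = 73
  V = 291 + 4·46 + 73 = 548
Policy B (A := 48):
  A = 48
  G = 73
  V = 291 + 4·48 + 73 = 556
V: 548 − 556 = -8

-8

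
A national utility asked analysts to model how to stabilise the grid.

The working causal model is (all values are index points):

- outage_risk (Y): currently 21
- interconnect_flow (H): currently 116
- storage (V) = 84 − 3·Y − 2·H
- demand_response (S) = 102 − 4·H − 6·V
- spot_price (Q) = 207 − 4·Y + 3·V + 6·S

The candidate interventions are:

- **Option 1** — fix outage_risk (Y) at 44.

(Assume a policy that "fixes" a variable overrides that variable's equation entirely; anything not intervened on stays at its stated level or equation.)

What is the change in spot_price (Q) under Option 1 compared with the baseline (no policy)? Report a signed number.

Baseline:
  Y = 21
  H = 116
  V = 84 − 3·21 − 2·116 = -211
  S = 102 − 4·116 − 6·(-211) = 904
  Q = 207 − 4·21 + 3·(-211) + 6·904 = 4914
Option 1 (Y := 44):
  Y = 44
  H = 116
  V = 84 − 3·44 − 2·116 = -280
  S = 102 − 4·116 − 6·(-280) = 1318
  Q = 207 − 4·44 + 3·(-280) + 6·1318 = 7099
Change in Q: 7099 − 4914 = 2185

2185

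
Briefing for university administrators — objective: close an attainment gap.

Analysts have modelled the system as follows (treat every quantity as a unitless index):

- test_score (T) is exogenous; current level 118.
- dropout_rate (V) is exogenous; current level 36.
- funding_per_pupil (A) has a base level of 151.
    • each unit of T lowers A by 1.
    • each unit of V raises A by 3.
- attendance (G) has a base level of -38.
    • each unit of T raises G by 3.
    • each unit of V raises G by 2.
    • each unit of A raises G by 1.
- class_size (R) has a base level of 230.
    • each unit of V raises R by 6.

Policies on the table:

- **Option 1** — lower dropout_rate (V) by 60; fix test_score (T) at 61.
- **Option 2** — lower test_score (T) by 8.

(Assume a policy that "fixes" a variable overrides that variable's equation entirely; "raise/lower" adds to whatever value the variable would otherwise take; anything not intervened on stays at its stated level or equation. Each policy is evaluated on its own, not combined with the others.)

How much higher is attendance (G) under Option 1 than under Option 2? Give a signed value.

Option 1 (V − 60, T := 61):
  T = 61
  V = 36 − 60 = -24
  A = 151 − 61 + 3·(-24) = 18
  G = -38 + 3·61 + 2·(-24) + 18 = 115
Option 2 (T − 8):
  T = 118 − 8 = 110
  V = 36
  A = 151 − 110 + 3·36 = 149
  G = -38 + 3·110 + 2·36 + 149 = 513
G: 115 − 513 = -398

-398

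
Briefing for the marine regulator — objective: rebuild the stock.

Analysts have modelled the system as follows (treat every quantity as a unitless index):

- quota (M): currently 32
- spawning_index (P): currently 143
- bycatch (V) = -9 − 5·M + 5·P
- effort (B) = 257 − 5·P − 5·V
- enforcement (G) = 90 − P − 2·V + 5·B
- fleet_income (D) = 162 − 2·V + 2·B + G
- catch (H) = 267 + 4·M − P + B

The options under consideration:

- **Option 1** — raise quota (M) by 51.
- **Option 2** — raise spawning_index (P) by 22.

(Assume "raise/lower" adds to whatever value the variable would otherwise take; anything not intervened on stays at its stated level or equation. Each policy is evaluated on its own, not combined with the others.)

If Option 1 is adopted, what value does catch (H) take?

Option 1 (M + 51):
  M = 32 + 51 = 83
  P = 143
  V = -9 − 5·83 + 5·143 = 291
  B = 257 − 5·143 − 5·291 = -1913
  H = 267 + 4·83 − 143 + (-1913) = -1457

-1457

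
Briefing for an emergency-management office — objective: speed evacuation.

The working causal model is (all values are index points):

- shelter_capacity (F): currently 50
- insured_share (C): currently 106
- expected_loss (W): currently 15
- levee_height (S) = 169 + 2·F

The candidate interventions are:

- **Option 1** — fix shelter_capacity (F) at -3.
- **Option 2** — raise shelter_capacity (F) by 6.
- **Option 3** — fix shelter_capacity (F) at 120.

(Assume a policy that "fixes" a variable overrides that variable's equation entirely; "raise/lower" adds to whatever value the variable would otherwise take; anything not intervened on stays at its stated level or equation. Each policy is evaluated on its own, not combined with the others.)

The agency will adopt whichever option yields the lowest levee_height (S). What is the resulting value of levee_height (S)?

Option 1 (F := -3):
  F = -3
  S = 169 + 2·(-3) = 163
Option 2 (F + 6):
  F = 50 + 6 = 56
  S = 169 + 2·56 = 281
Option 3 (F := 120):
  F = 120
  S = 169 + 2·120 = 409
Comparing — Option 1: S=163, Option 2: S=281, Option 3: S=409. Lowest is 163 (Option 1).

163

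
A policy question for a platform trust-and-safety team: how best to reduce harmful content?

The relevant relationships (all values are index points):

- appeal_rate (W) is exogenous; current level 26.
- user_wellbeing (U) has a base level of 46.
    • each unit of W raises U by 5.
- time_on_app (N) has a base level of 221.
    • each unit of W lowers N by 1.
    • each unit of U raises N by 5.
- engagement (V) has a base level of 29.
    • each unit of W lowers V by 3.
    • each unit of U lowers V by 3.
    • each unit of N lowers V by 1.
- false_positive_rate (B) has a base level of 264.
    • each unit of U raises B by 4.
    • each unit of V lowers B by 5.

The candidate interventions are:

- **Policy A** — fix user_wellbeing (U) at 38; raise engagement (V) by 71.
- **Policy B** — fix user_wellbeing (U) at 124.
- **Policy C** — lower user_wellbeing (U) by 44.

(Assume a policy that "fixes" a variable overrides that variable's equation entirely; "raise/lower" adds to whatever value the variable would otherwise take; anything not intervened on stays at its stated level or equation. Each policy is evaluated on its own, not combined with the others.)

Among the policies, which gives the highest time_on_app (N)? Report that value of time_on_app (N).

Policy A (U := 38, V + 71):
  W = 26
  U = 38
  N = 221 − 26 + 5·38 = 385
Policy B (U := 124):
  W = 26
  U = 124
  N = 221 − 26 + 5·124 = 815
Policy C (U − 44):
  W = 26
  U = 46 + 5·26 (−44 from intervention) = 132
  N = 221 − 26 + 5·132 = 855
Comparing — Policy A: N=385, Policy B: N=815, Policy C: N=855. Highest is 855 (Policy C).

855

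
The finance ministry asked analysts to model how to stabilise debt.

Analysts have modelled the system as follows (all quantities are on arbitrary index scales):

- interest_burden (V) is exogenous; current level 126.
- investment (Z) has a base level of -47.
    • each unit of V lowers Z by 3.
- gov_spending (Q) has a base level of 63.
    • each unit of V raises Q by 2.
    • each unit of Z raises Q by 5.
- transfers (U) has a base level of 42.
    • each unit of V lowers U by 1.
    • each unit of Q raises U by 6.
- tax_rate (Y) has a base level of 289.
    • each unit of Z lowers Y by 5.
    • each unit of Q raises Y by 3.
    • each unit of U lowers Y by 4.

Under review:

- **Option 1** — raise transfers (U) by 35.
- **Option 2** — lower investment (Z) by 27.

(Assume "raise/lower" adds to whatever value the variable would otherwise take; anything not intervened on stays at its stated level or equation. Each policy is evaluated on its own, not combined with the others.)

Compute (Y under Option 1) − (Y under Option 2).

Option 1 (U + 35):
  V = 126
  Z = -47 − 3·126 = -425
  Q = 63 + 2·126 + 5·(-425) = -1810
  U = 42 − 126 + 6·(-1810) (+35 from intervention) = -10909
  Y = 289 − 5·(-425) + 3·(-1810) − 4·(-10909) = 40620
Option 2 (Z − 27):
  V = 126
  Z = -47 − 3·126 (−27 from intervention) = -452
  Q = 63 + 2·126 + 5·(-452) = -1945
  U = 42 − 126 + 6·(-1945) = -11754
  Y = 289 − 5·(-452) + 3·(-1945) − 4·(-11754) = 43730
Y: 40620 − 43730 = -3110

-3110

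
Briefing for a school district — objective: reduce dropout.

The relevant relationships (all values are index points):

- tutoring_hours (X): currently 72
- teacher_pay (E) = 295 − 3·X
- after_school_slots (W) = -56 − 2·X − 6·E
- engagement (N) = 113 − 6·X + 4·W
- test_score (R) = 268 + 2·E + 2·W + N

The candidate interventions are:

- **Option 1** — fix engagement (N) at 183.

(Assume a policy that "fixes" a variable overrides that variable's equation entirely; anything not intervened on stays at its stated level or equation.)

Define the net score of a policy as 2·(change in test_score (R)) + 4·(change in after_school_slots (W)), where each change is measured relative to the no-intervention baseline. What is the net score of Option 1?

Baseline:
  X = 72
  E = 295 − 3·72 = 79
  W = -56 − 2·72 − 6·79 = -674
  N = 113 − 6·72 + 4·(-674) = -3015
  R = 268 + 2·79 + 2·(-674) + (-3015) = -3937
Option 1 (N := 183):
  X = 72
  E = 295 − 3·72 = 79
  W = -56 − 2·72 − 6·79 = -674
  N = 183
  R = 268 + 2·79 + 2·(-674) + 183 = -739
ΔR = -739 − (-3937) = 3198; ΔW = -674 − (-674) = 0
Score = 2·3198 + 4·0 = 6396

6396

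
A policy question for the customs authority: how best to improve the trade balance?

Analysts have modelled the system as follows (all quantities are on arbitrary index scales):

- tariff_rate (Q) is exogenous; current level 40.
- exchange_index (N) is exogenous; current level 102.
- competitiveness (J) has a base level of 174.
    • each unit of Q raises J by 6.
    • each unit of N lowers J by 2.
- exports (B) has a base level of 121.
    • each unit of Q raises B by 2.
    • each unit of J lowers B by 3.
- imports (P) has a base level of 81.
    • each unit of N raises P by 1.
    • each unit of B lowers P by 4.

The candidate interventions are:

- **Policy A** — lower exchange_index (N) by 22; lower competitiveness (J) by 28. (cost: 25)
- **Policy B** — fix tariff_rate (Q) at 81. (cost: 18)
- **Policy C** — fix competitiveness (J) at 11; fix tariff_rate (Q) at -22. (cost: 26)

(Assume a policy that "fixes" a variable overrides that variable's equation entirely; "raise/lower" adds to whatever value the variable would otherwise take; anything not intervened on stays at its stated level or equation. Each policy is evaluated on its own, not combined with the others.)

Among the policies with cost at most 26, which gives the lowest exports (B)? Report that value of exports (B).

-1085

Policy A (N − 22, J − 28):
  Q = 40
  N = 102 − 22 = 80
  J = 174 + 6·40 − 2·80 (−28 from intervention) = 226
  B = 121 + 2·40 − 3·226 = -477
Policy B (Q := 81):
  Q = 81
  N = 102
  J = 174 + 6·81 − 2·102 = 456
  B = 121 + 2·81 − 3·456 = -1085
Policy C (J := 11, Q := -22):
  Q = -22
  N = 102
  J = 11
  B = 121 + 2·(-22) − 3·11 = 44
Comparing — Policy A: B=-477, Policy B: B=-1085, Policy C: B=44. Lowest is -1085 (Policy B).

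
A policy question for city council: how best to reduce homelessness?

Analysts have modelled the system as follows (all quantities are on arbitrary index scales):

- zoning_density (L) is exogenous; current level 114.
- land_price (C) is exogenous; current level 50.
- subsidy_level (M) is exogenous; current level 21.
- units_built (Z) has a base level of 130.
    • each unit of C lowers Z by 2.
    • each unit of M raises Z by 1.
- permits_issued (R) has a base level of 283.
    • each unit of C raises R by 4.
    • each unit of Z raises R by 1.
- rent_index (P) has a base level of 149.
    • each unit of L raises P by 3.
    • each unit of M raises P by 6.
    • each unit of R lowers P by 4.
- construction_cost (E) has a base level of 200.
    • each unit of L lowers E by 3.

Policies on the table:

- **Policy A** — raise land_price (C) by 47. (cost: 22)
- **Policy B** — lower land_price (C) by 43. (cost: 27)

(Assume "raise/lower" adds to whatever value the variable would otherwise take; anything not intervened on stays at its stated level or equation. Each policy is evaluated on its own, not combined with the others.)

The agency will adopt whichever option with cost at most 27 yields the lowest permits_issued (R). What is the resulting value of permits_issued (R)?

448

Policy A (C + 47):
  C = 50 + 47 = 97
  M = 21
  Z = 130 − 2·97 + 21 = -43
  R = 283 + 4·97 + (-43) = 628
Policy B (C − 43):
  C = 50 − 43 = 7
  M = 21
  Z = 130 − 2·7 + 21 = 137
  R = 283 + 4·7 + 137 = 448
Comparing — Policy A: R=628, Policy B: R=448. Lowest is 448 (Policy B).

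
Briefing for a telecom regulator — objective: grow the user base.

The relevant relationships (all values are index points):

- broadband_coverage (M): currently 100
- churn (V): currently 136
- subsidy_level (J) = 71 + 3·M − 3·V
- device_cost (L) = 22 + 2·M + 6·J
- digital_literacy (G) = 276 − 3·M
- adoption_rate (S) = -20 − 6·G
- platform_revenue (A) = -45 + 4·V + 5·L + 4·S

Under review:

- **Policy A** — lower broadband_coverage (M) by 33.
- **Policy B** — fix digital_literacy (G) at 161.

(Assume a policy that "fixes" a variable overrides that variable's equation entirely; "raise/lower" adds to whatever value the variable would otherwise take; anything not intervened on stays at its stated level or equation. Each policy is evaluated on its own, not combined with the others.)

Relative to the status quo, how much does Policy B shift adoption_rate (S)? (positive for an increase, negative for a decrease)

Baseline:
  M = 100
  G = 276 − 3·100 = -24
  S = -20 − 6·(-24) = 124
Policy B (G := 161):
  M = 100
  G = 161
  S = -20 − 6·161 = -986
Change in S: -986 − 124 = -1110

-1110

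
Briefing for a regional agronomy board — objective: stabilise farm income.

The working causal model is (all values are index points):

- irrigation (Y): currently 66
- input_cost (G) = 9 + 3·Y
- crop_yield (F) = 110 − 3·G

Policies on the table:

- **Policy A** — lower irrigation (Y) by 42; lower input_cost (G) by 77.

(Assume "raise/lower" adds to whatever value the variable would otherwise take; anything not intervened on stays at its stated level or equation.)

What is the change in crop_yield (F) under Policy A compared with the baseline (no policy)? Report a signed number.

Baseline:
  Y = 66
  G = 9 + 3·66 = 207
  F = 110 − 3·207 = -511
Policy A (Y − 42, G − 77):
  Y = 66 − 42 = 24
  G = 9 + 3·24 (−77 from intervention) = 4
  F = 110 − 3·4 = 98
Change in F: 98 − (-511) = 609

609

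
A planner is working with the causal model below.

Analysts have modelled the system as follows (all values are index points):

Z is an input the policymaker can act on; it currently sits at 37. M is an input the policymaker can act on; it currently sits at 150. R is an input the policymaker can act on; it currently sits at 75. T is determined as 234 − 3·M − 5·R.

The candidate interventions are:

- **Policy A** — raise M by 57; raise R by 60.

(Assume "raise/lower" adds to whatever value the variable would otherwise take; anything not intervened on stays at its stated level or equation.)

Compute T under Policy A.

Policy A (M + 57, R + 60):
  M = 150 + 57 = 207
  R = 75 + 60 = 135
  T = 234 − 3·207 − 5·135 = -1062

-1062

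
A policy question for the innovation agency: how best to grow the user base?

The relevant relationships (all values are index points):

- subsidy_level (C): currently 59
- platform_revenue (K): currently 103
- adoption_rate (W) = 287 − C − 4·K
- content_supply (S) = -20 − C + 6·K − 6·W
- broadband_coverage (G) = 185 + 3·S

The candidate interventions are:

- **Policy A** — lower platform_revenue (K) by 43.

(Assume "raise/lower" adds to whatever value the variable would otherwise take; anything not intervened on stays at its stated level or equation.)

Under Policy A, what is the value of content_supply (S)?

353

Policy A (K − 43):
  C = 59
  K = 103 − 43 = 60
  W = 287 − 59 − 4·60 = -12
  S = -20 − 59 + 6·60 − 6·(-12) = 353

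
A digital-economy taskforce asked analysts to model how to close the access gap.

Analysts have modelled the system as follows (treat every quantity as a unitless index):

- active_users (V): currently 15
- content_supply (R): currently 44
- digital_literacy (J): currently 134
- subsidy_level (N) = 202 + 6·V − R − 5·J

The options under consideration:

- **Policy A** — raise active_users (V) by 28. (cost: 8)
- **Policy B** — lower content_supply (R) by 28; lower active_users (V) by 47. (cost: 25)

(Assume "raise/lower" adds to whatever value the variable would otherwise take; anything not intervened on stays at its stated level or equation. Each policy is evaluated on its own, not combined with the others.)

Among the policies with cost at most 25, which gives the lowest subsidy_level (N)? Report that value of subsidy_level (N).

Policy A (V + 28):
  V = 15 + 28 = 43
  R = 44
  J = 134
  N = 202 + 6·43 − 44 − 5·134 = -254
Policy B (R − 28, V − 47):
  V = 15 − 47 = -32
  R = 44 − 28 = 16
  J = 134
  N = 202 + 6·(-32) − 16 − 5·134 = -676
Comparing — Policy A: N=-254, Policy B: N=-676. Lowest is -676 (Policy B).

-676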